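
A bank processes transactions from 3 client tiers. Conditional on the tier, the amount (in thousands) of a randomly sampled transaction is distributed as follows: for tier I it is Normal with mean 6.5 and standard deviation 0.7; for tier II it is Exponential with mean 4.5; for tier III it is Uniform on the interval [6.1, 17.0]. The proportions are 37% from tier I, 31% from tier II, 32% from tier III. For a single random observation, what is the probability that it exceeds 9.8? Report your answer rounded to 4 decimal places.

Conditional on each tier, P(X > 9.8): I: 1.2128e-06; II: 0.113293; III: 0.66055.
By total probability, P(X > 9.8) = 0.37·1.2128e-06 + 0.31·0.113293 + 0.32·0.66055 = 0.246497.

0.2465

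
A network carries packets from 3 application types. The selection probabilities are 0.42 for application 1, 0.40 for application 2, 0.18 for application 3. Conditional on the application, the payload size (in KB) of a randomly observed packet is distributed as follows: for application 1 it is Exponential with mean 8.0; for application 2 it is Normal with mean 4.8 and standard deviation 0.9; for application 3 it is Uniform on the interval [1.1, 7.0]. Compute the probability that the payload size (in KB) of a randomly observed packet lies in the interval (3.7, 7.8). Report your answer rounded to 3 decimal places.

Conditional on each application, P(3.7 < X < 7.8): 1: 0.252515; 2: 0.888759; 3: 0.559322.
By total probability, P(3.7 < X < 7.8) = 0.42·0.252515 + 0.4·0.888759 + 0.18·0.559322 = 0.562238.

0.562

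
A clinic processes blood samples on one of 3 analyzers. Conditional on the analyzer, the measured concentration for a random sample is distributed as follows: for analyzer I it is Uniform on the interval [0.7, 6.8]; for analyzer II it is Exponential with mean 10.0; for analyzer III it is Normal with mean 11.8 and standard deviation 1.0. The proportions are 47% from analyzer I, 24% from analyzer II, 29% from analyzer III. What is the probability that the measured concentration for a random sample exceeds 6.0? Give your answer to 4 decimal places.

Conditional on each analyzer, P(X > 6.0): I: 0.131148; II: 0.548812; III: 1.
By total probability, P(X > 6.0) = 0.47·0.131148 + 0.24·0.548812 + 0.29·1 = 0.483354.

0.4834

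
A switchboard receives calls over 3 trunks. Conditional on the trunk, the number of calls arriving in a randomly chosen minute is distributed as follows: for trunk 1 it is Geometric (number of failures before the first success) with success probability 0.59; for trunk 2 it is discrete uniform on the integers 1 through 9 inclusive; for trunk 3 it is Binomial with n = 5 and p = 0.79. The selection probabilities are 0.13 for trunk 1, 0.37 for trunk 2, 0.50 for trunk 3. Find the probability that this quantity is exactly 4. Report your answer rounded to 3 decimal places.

0.248

Conditional on each trunk, P(X = 4): 1: 0.016672; 2: 0.111111; 3: 0.408976.
By total probability, P(X = 4) = 0.13·0.016672 + 0.37·0.111111 + 0.5·0.408976 = 0.247766.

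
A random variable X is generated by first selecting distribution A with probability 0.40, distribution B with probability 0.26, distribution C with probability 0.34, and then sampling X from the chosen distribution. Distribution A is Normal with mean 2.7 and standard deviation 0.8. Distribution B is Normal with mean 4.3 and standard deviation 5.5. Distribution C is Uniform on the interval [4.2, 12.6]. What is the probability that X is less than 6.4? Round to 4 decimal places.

Conditional on each component, P(X < 6.4): A: 0.999998; B: 0.648702; C: 0.261905.
By total probability, P(X < 6.4) = 0.4·0.999998 + 0.26·0.648702 + 0.34·0.261905 = 0.657709.

0.6577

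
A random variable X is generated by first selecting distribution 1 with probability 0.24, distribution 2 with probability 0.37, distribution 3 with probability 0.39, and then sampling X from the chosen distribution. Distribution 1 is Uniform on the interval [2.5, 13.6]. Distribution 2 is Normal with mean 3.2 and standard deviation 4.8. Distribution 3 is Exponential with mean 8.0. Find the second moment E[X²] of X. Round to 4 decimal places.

80.2504

For each component E[X²] = Var + (mean)², giving 1: 75.07; 2: 33.28; 3: 128.
Overall E[X²] = 0.24·75.07 + 0.37·33.28 + 0.39·128 = 80.2504.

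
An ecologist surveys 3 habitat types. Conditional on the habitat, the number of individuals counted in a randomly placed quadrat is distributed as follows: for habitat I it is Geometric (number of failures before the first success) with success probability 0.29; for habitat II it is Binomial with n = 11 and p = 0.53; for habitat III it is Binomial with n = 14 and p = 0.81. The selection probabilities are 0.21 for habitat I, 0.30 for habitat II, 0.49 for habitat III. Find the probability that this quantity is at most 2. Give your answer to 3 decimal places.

0.141

Conditional on each habitat, P(X ≤ 2): I: 0.642089; II: 0.0206038; III: 1.36995e-07.
By total probability, P(X ≤ 2) = 0.21·0.642089 + 0.3·0.0206038 + 0.49·1.36995e-07 = 0.14102.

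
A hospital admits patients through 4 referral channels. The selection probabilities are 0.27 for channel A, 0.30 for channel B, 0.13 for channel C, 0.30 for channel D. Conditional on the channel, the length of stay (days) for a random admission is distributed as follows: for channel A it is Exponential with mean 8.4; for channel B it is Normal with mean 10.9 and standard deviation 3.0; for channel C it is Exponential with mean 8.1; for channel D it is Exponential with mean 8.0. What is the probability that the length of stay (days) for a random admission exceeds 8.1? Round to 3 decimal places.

0.507

Conditional on each channel, P(X > 8.1): A: 0.381255; B: 0.824676; C: 0.367879; D: 0.36331.
By total probability, P(X > 8.1) = 0.27·0.381255 + 0.3·0.824676 + 0.13·0.367879 + 0.3·0.36331 = 0.507159.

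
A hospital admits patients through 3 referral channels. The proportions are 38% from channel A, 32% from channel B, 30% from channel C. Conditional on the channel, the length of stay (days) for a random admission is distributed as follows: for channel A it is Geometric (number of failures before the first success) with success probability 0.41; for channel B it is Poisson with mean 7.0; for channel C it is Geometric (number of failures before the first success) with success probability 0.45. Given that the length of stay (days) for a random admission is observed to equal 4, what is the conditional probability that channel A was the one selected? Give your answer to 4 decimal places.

0.3124

Likelihoods P(X=4 | ·): A: 0.0496812; B: 0.0912262; C: 0.0411778.
Posterior ∝ prior × likelihood. Numerator for A: 0.38·0.0496812 = 0.0188788.
Normalizing constant: 0.38·0.0496812 + 0.32·0.0912262 + 0.3·0.0411778 = 0.0604246.
P(A | observation) = 0.0188788 / 0.0604246 = 0.312437.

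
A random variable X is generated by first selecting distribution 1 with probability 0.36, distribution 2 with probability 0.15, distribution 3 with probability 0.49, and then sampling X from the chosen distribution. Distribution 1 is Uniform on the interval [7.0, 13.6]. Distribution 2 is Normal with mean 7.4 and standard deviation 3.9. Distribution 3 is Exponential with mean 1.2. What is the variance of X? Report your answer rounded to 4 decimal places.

Per component, 1: μ=10.3, E[X²]=109.72; 2: μ=7.4, E[X²]=69.97; 3: μ=1.2, E[X²]=2.88.
E[X] = 0.36·10.3 + 0.15·7.4 + 0.49·1.2 = 5.406.
E[X²] = 0.36·109.72 + 0.15·69.97 + 0.49·2.88 = 51.4059.
Var(X) = E[X²] − (E[X])² = 51.4059 − 29.2248 = 22.1811.

22.1811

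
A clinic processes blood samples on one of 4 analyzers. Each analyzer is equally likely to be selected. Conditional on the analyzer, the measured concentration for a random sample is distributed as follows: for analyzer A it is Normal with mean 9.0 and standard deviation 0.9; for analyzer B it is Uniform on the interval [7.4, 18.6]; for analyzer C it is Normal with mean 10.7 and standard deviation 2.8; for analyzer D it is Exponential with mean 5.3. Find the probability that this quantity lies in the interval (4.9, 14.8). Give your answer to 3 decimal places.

0.726

Conditional on each analyzer, P(4.9 < X < 14.8): A: 0.999997; B: 0.660714; C: 0.909283; D: 0.335448.
By total probability, P(4.9 < X < 14.8) = 0.25·0.999997 + 0.25·0.660714 + 0.25·0.909283 + 0.25·0.335448 = 0.726361.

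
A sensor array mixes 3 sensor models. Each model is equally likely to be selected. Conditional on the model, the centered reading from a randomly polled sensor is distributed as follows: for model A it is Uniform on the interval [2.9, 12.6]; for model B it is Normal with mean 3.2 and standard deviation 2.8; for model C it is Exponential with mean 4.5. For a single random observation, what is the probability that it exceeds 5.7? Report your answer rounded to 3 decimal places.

Conditional on each model, P(X > 5.7): A: 0.71134; B: 0.185967; C: 0.281769.
By total probability, P(X > 5.7) = 0.333333·0.71134 + 0.333333·0.185967 + 0.333333·0.281769 = 0.393025.

0.393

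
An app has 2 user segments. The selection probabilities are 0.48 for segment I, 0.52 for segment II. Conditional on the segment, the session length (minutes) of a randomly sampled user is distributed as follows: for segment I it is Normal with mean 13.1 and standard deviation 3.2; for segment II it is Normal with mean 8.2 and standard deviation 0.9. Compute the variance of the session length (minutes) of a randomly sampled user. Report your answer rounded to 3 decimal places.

11.329

Per component, I: μ=13.1, E[X²]=181.85; II: μ=8.2, E[X²]=68.05.
E[X] = 0.48·13.1 + 0.52·8.2 = 10.552.
E[X²] = 0.48·181.85 + 0.52·68.05 = 122.674.
Var(X) = E[X²] − (E[X])² = 122.674 − 111.345 = 11.3293.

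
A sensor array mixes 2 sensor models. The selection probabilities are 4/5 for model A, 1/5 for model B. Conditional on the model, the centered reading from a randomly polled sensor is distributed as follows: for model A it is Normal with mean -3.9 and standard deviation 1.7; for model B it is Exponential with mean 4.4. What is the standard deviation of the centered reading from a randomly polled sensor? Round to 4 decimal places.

Per component, A: μ=-3.9, E[X²]=18.1; B: μ=4.4, E[X²]=38.72.
E[X] = 0.8·-3.9 + 0.2·4.4 = -2.24.
E[X²] = 0.8·18.1 + 0.2·38.72 = 22.224.
Var(X) = E[X²] − (E[X])² = 22.224 − 5.0176 = 17.2064.
SD(X) = √17.2064 = 4.14806.

4.1481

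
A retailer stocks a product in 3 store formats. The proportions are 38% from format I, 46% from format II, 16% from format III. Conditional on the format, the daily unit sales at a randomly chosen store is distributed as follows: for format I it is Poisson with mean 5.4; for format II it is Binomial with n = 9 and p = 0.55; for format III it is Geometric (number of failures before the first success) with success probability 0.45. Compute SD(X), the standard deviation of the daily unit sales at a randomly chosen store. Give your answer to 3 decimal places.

Per component, I: μ=5.4, E[X²]=34.56; II: μ=4.95, E[X²]=26.73; III: μ=1.22222, E[X²]=4.20988.
E[X] = 0.38·5.4 + 0.46·4.95 + 0.16·1.22222 = 4.52456.
E[X²] = 0.38·34.56 + 0.46·26.73 + 0.16·4.20988 = 26.1022.
Var(X) = E[X²] − (E[X])² = 26.1022 − 20.4716 = 5.63058.
SD(X) = √5.63058 = 2.37288.

2.373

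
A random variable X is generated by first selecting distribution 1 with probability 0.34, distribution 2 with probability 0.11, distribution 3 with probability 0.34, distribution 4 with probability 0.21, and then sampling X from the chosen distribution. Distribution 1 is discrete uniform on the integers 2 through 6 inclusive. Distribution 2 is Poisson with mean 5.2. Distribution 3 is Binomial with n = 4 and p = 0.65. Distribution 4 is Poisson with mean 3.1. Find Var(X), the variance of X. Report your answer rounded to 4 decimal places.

Per component, 1: μ=4, E[X²]=18; 2: μ=5.2, E[X²]=32.24; 3: μ=2.6, E[X²]=7.67; 4: μ=3.1, E[X²]=12.71.
E[X] = 0.34·4 + 0.11·5.2 + 0.34·2.6 + 0.21·3.1 = 3.467.
E[X²] = 0.34·18 + 0.11·32.24 + 0.34·7.67 + 0.21·12.71 = 14.9433.
Var(X) = E[X²] − (E[X])² = 14.9433 − 12.0201 = 2.92321.

2.9232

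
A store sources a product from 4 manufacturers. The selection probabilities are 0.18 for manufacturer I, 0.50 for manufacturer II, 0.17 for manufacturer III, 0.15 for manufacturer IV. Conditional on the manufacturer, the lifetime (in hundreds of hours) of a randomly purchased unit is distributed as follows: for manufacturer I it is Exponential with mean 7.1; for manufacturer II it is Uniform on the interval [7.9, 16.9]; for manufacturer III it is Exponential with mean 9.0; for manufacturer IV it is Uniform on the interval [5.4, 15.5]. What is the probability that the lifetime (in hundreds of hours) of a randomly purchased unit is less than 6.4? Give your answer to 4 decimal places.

0.2083

Conditional on each manufacturer, P(X < 6.4): I: 0.594003; II: 0; III: 0.508902; IV: 0.0990099.
By total probability, P(X < 6.4) = 0.18·0.594003 + 0.5·0 + 0.17·0.508902 + 0.15·0.0990099 = 0.208285.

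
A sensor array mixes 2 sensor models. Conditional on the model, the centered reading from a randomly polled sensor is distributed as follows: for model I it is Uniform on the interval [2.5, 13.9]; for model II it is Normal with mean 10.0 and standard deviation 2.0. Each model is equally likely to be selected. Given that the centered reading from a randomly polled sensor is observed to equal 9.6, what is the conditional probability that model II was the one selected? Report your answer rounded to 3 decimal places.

Likelihoods f(9.6 | ·): I: 0.0877193; II: 0.195521.
Posterior ∝ prior × likelihood. Numerator for II: 0.5·0.195521 = 0.0977607.
Normalizing constant: 0.5·0.0877193 + 0.5·0.195521 = 0.14162.
P(II | observation) = 0.0977607 / 0.14162 = 0.690301.

0.690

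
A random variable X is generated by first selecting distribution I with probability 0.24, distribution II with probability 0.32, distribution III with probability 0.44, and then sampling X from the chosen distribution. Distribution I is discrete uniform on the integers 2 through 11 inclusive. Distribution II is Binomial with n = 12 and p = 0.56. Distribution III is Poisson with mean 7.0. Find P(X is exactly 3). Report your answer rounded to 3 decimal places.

Conditional on each component, P(X = 3): I: 0.1; II: 0.0238815; III: 0.0521293.
By total probability, P(X = 3) = 0.24·0.1 + 0.32·0.0238815 + 0.44·0.0521293 = 0.0545789.

0.055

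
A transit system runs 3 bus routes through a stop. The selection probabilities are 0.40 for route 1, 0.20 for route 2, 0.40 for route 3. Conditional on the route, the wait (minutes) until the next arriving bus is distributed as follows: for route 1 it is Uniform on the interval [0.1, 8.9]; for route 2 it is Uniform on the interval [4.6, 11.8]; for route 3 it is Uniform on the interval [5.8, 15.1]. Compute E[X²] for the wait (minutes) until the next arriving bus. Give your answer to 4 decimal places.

71.5573

For each component E[X²] = Var + (mean)², giving 1: 26.7033; 2: 71.56; 3: 116.41.
Overall E[X²] = 0.4·26.7033 + 0.2·71.56 + 0.4·116.41 = 71.5573.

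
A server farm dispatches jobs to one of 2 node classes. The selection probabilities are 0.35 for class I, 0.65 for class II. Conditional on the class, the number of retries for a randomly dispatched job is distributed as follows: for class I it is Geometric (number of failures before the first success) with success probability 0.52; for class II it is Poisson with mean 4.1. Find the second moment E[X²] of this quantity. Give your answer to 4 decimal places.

14.5110

For each component E[X²] = Var + (mean)², giving I: 2.62722; II: 20.91.
Overall E[X²] = 0.35·2.62722 + 0.65·20.91 = 14.511.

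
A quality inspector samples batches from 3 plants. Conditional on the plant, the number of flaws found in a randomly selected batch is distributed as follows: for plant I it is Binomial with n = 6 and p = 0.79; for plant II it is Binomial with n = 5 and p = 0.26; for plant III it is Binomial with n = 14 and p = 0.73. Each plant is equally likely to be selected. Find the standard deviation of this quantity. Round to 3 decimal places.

3.881

Per component, I: μ=4.74, E[X²]=23.463; II: μ=1.3, E[X²]=2.652; III: μ=10.22, E[X²]=107.208.
E[X] = 0.333333·4.74 + 0.333333·1.3 + 0.333333·10.22 = 5.42.
E[X²] = 0.333333·23.463 + 0.333333·2.652 + 0.333333·107.208 = 44.4409.
Var(X) = E[X²] − (E[X])² = 44.4409 − 29.3764 = 15.0645.
SD(X) = √15.0645 = 3.88131.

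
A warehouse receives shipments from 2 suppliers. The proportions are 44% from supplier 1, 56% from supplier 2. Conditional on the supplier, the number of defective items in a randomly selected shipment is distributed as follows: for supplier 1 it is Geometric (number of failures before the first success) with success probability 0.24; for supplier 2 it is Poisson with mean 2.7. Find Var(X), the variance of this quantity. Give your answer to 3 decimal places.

Per component, 1: μ=3.16667, E[X²]=23.2222; 2: μ=2.7, E[X²]=9.99.
E[X] = 0.44·3.16667 + 0.56·2.7 = 2.90533.
E[X²] = 0.44·23.2222 + 0.56·9.99 = 15.8122.
Var(X) = E[X²] − (E[X])² = 15.8122 − 8.44096 = 7.37122.

7.371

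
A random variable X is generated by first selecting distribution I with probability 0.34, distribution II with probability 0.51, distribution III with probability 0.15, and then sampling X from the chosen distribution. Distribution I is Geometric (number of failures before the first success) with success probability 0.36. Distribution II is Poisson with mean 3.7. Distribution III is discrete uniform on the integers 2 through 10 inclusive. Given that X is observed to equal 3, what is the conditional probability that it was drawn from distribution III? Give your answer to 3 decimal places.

0.107

Likelihoods P(X=3 | ·): I: 0.0943718; II: 0.20872; III: 0.111111.
Posterior ∝ prior × likelihood. Numerator for III: 0.15·0.111111 = 0.0166667.
Normalizing constant: 0.34·0.0943718 + 0.51·0.20872 + 0.15·0.111111 = 0.1552.
P(III | observation) = 0.0166667 / 0.1552 = 0.107388.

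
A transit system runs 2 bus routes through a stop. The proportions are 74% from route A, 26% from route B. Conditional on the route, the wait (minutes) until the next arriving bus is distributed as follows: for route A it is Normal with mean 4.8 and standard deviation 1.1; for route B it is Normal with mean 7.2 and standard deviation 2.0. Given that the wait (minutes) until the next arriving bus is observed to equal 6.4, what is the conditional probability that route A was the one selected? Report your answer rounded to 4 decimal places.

0.6606

Likelihoods f(6.4 | ·): A: 0.125921; B: 0.184135.
Posterior ∝ prior × likelihood. Numerator for A: 0.74·0.125921 = 0.0931816.
Normalizing constant: 0.74·0.125921 + 0.26·0.184135 = 0.141057.
P(A | observation) = 0.0931816 / 0.141057 = 0.660597.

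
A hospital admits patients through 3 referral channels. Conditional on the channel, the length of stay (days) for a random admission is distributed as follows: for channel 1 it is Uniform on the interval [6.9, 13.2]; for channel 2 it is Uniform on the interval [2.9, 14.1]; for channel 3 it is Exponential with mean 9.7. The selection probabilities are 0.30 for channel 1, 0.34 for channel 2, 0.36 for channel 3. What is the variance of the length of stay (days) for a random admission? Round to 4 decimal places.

38.8533

Per component, 1: μ=10.05, E[X²]=104.31; 2: μ=8.5, E[X²]=82.7033; 3: μ=9.7, E[X²]=188.18.
E[X] = 0.3·10.05 + 0.34·8.5 + 0.36·9.7 = 9.397.
E[X²] = 0.3·104.31 + 0.34·82.7033 + 0.36·188.18 = 127.157.
Var(X) = E[X²] − (E[X])² = 127.157 − 88.3036 = 38.8533.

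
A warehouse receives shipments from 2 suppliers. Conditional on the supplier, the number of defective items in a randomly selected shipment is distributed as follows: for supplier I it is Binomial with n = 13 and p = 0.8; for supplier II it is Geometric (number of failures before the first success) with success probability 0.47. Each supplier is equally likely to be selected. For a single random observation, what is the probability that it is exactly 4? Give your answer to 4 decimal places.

0.0186

Conditional on each supplier, P(X = 4): I: 0.000149946; II: 0.0370853.
By total probability, P(X = 4) = 0.5·0.000149946 + 0.5·0.0370853 = 0.0186176.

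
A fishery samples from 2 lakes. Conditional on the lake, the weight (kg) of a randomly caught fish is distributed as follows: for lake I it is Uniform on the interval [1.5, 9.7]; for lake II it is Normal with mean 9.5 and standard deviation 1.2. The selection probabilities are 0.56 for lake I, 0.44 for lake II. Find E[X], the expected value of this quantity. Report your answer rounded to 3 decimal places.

Component means — I: 5.6; II: 9.5.
E[X] = 0.56·5.6 + 0.44·9.5 = 7.316.

7.316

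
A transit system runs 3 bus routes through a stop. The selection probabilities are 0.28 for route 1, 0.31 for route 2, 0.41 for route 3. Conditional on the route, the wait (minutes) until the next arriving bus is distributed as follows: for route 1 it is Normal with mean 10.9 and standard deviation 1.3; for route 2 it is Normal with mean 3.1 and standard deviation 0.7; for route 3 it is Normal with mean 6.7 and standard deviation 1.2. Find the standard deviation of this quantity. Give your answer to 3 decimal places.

Per component, 1: μ=10.9, E[X²]=120.5; 2: μ=3.1, E[X²]=10.1; 3: μ=6.7, E[X²]=46.33.
E[X] = 0.28·10.9 + 0.31·3.1 + 0.41·6.7 = 6.76.
E[X²] = 0.28·120.5 + 0.31·10.1 + 0.41·46.33 = 55.8663.
Var(X) = E[X²] − (E[X])² = 55.8663 − 45.6976 = 10.1687.
SD(X) = √10.1687 = 3.18884.

3.189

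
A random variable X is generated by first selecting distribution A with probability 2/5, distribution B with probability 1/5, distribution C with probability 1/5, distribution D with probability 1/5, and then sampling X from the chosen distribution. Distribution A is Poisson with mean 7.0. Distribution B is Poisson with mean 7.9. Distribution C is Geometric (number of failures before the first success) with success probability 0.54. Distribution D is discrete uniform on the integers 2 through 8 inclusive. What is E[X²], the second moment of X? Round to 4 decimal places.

42.7226

For each component E[X²] = Var + (mean)², giving A: 56; B: 70.31; C: 2.30316; D: 29.
Overall E[X²] = 0.4·56 + 0.2·70.31 + 0.2·2.30316 + 0.2·29 = 42.7226.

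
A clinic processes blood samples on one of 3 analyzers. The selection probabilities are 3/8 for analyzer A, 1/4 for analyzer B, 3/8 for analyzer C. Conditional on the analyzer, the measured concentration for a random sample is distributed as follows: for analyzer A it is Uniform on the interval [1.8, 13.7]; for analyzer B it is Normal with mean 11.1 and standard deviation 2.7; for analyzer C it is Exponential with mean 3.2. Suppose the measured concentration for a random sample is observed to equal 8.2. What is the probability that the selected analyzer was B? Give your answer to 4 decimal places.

0.3385

Likelihoods f(8.2 | ·): A: 0.0840336; B: 0.0829923; C: 0.0240974.
Posterior ∝ prior × likelihood. Numerator for B: 0.25·0.0829923 = 0.0207481.
Normalizing constant: 0.375·0.0840336 + 0.25·0.0829923 + 0.375·0.0240974 = 0.0612972.
P(B | observation) = 0.0207481 / 0.0612972 = 0.338483.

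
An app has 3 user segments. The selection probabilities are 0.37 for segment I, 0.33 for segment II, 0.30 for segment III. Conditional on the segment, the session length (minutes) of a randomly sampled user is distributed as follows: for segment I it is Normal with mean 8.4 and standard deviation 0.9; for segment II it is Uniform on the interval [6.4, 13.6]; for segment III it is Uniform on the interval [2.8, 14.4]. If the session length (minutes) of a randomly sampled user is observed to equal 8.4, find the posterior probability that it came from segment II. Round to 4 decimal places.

0.1945

Likelihoods f(8.4 | ·): I: 0.443269; II: 0.138889; III: 0.0862069.
Posterior ∝ prior × likelihood. Numerator for II: 0.33·0.138889 = 0.0458333.
Normalizing constant: 0.37·0.443269 + 0.33·0.138889 + 0.3·0.0862069 = 0.235705.
P(II | observation) = 0.0458333 / 0.235705 = 0.194452.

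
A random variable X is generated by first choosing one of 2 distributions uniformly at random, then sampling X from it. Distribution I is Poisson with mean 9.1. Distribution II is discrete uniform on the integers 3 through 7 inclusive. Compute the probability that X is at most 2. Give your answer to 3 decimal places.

0.003

Conditional on each component, P(X ≤ 2): I: 0.00575135; II: 0.
By total probability, P(X ≤ 2) = 0.5·0.00575135 + 0.5·0 = 0.00287567.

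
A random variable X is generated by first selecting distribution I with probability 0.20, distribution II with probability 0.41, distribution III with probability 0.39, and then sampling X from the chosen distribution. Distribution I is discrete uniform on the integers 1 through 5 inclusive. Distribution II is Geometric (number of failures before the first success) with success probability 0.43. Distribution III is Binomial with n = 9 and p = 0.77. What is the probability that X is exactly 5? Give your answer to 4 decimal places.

0.0878

Conditional on each component, P(X = 5): I: 0.2; II: 0.0258728; III: 0.0954411.
By total probability, P(X = 5) = 0.2·0.2 + 0.41·0.0258728 + 0.39·0.0954411 = 0.0878299.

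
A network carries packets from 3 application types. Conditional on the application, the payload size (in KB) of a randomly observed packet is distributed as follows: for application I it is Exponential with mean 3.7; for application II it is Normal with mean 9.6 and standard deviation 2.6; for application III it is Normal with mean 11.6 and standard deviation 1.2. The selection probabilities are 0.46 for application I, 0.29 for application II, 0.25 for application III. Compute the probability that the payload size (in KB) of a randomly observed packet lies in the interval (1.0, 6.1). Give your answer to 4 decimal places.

Conditional on each application, P(1.0 < X < 6.1): I: 0.570864; II: 0.0886561; III: 2.28811e-06.
By total probability, P(1.0 < X < 6.1) = 0.46·0.570864 + 0.29·0.0886561 + 0.25·2.28811e-06 = 0.288308.

0.2883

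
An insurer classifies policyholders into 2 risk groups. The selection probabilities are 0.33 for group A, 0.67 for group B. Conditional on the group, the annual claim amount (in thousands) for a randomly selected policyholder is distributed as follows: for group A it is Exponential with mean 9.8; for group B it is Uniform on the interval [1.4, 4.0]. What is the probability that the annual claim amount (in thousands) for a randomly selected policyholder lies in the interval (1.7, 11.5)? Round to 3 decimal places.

0.768

Conditional on each group, P(1.7 < X < 11.5): A: 0.531451; B: 0.884615.
By total probability, P(1.7 < X < 11.5) = 0.33·0.531451 + 0.67·0.884615 = 0.768071.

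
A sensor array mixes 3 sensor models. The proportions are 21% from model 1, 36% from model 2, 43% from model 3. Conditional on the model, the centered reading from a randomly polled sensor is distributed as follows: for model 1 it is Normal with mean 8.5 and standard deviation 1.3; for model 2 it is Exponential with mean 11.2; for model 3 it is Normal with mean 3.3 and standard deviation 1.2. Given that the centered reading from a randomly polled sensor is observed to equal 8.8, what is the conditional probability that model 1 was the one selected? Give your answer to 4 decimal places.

0.8107

Likelihoods f(8.8 | ·): 1: 0.298815; 2: 0.0406959; 3: 9.12281e-06.
Posterior ∝ prior × likelihood. Numerator for 1: 0.21·0.298815 = 0.0627512.
Normalizing constant: 0.21·0.298815 + 0.36·0.0406959 + 0.43·9.12281e-06 = 0.0774056.
P(1 | observation) = 0.0627512 / 0.0774056 = 0.81068.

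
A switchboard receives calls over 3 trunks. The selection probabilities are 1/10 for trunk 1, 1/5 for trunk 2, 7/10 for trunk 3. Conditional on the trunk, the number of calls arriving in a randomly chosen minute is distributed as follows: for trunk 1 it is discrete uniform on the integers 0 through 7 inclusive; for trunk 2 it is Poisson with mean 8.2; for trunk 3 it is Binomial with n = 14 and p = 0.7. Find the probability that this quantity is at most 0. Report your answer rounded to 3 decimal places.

0.013

Conditional on each trunk, P(X ≤ 0): 1: 0.125; 2: 0.000274654; 3: 4.78297e-08.
By total probability, P(X ≤ 0) = 0.1·0.125 + 0.2·0.000274654 + 0.7·4.78297e-08 = 0.012555.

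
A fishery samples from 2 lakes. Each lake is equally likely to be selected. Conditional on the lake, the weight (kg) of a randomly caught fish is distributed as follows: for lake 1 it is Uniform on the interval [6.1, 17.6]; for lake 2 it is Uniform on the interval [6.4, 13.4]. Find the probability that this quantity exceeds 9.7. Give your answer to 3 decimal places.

Conditional on each lake, P(X > 9.7): 1: 0.686957; 2: 0.528571.
By total probability, P(X > 9.7) = 0.5·0.686957 + 0.5·0.528571 = 0.607764.

0.608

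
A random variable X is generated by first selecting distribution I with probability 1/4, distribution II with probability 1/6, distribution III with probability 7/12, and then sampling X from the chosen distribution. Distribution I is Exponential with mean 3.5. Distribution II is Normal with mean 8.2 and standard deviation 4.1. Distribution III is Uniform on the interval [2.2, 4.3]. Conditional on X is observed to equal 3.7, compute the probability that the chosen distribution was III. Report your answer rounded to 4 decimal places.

0.8918

Likelihoods f(3.7 | ·): I: 0.0992706; II: 0.0532773; III: 0.47619.
Posterior ∝ prior × likelihood. Numerator for III: 0.583333·0.47619 = 0.277778.
Normalizing constant: 0.25·0.0992706 + 0.166667·0.0532773 + 0.583333·0.47619 = 0.311475.
P(III | observation) = 0.277778 / 0.311475 = 0.891814.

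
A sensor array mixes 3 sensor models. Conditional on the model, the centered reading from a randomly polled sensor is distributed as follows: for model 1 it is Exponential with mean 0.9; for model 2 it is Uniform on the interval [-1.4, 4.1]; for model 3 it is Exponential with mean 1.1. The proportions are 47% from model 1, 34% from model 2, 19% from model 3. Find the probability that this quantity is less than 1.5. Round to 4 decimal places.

0.7019

Conditional on each model, P(X < 1.5): 1: 0.811124; 2: 0.527273; 3: 0.744271.
By total probability, P(X < 1.5) = 0.47·0.811124 + 0.34·0.527273 + 0.19·0.744271 = 0.701913.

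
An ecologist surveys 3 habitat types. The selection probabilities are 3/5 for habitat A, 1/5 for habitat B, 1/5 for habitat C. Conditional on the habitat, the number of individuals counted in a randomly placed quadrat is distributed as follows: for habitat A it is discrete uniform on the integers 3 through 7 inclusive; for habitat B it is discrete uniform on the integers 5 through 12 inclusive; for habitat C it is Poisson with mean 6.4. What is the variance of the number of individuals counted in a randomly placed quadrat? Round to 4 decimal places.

5.4116

Per component, A: μ=5, E[X²]=27; B: μ=8.5, E[X²]=77.5; C: μ=6.4, E[X²]=47.36.
E[X] = 0.6·5 + 0.2·8.5 + 0.2·6.4 = 5.98.
E[X²] = 0.6·27 + 0.2·77.5 + 0.2·47.36 = 41.172.
Var(X) = E[X²] − (E[X])² = 41.172 − 35.7604 = 5.4116.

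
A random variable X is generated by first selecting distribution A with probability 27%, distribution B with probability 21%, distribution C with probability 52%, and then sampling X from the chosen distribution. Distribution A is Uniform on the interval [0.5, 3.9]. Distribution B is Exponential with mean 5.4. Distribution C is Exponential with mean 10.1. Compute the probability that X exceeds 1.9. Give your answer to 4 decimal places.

0.7374

Conditional on each component, P(X > 1.9): A: 0.588235; B: 0.703384; C: 0.828516.
By total probability, P(X > 1.9) = 0.27·0.588235 + 0.21·0.703384 + 0.52·0.828516 = 0.737363.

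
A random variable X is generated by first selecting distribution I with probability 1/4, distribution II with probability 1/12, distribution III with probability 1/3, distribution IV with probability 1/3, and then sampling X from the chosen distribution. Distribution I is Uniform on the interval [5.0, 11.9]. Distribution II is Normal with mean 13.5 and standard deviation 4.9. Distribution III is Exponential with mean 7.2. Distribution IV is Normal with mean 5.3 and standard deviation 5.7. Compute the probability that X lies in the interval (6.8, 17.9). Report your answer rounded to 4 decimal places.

0.4750

Conditional on each component, P(6.8 < X < 17.9): I: 0.73913; II: 0.729638; III: 0.305663; IV: 0.38268.
By total probability, P(6.8 < X < 17.9) = 0.25·0.73913 + 0.0833333·0.729638 + 0.333333·0.305663 + 0.333333·0.38268 = 0.475033.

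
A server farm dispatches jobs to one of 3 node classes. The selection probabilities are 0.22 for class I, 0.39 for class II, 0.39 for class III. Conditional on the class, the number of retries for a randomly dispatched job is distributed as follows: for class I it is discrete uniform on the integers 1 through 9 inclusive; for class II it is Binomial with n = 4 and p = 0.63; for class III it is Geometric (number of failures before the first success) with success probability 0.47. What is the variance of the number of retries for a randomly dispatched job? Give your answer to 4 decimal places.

4.8752

Per component, I: μ=5, E[X²]=31.6667; II: μ=2.52, E[X²]=7.2828; III: μ=1.12766, E[X²]=3.67089.
E[X] = 0.22·5 + 0.39·2.52 + 0.39·1.12766 = 2.52259.
E[X²] = 0.22·31.6667 + 0.39·7.2828 + 0.39·3.67089 = 11.2386.
Var(X) = E[X²] − (E[X])² = 11.2386 − 6.36345 = 4.87516.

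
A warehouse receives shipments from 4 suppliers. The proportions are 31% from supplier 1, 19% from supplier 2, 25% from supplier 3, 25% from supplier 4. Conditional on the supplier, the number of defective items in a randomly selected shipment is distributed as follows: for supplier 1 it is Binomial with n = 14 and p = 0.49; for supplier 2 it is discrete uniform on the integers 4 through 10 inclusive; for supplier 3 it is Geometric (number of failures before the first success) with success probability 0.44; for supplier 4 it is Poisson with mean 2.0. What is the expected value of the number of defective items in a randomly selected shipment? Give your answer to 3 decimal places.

4.275

Component means — 1: 6.86; 2: 7; 3: 1.27273; 4: 2.
E[X] = 0.31·6.86 + 0.19·7 + 0.25·1.27273 + 0.25·2 = 4.27478.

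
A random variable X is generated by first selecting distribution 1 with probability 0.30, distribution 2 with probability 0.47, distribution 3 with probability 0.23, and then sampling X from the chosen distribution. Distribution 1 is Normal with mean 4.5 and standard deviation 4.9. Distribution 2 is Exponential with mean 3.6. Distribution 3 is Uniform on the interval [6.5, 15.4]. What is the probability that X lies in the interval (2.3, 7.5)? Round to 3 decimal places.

0.336

Conditional on each component, P(2.3 < X < 7.5): 1: 0.403089; 2: 0.403364; 3: 0.11236.
By total probability, P(2.3 < X < 7.5) = 0.3·0.403089 + 0.47·0.403364 + 0.23·0.11236 = 0.336351.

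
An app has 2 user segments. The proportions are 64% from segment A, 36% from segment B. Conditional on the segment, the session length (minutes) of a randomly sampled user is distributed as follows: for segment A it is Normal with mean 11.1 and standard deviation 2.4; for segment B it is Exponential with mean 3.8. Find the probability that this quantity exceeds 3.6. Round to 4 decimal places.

0.7790

Conditional on each segment, P(X > 3.6): A: 0.999111; B: 0.38776.
By total probability, P(X > 3.6) = 0.64·0.999111 + 0.36·0.38776 = 0.779025.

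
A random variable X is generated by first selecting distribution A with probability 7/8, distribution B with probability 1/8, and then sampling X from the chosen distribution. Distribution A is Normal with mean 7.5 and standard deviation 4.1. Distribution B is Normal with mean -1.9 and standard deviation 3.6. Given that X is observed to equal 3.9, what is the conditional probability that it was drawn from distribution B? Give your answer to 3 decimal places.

Likelihoods f(3.9 | ·): A: 0.0661778; B: 0.0302666.
Posterior ∝ prior × likelihood. Numerator for B: 0.125·0.0302666 = 0.00378332.
Normalizing constant: 0.875·0.0661778 + 0.125·0.0302666 = 0.0616889.
P(B | observation) = 0.00378332 / 0.0616889 = 0.061329.

0.061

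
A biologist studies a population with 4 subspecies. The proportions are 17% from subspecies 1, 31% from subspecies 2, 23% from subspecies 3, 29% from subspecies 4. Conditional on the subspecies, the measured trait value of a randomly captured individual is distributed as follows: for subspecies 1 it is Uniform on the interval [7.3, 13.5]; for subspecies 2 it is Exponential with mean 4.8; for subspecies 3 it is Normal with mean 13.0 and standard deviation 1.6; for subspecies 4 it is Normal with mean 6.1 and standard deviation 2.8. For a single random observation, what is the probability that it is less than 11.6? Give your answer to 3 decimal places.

0.727

Conditional on each subspecies, P(X < 11.6): 1: 0.693548; 2: 0.910781; 3: 0.190787; 4: 0.975252.
By total probability, P(X < 11.6) = 0.17·0.693548 + 0.31·0.910781 + 0.23·0.190787 + 0.29·0.975252 = 0.726949.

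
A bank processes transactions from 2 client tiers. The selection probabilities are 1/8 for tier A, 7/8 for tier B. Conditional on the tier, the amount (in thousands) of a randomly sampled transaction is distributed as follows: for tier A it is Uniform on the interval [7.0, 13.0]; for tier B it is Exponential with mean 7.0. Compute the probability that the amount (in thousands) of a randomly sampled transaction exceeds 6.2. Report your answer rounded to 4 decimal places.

0.4859

Conditional on each tier, P(X > 6.2): A: 1; B: 0.412419.
By total probability, P(X > 6.2) = 0.125·1 + 0.875·0.412419 = 0.485867.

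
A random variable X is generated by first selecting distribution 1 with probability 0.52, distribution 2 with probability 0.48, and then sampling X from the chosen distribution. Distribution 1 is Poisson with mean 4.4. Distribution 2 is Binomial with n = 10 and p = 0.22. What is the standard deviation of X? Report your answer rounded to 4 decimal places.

2.0784

Per component, 1: μ=4.4, E[X²]=23.76; 2: μ=2.2, E[X²]=6.556.
E[X] = 0.52·4.4 + 0.48·2.2 = 3.344.
E[X²] = 0.52·23.76 + 0.48·6.556 = 15.5021.
Var(X) = E[X²] − (E[X])² = 15.5021 − 11.1823 = 4.31974.
SD(X) = √4.31974 = 2.0784.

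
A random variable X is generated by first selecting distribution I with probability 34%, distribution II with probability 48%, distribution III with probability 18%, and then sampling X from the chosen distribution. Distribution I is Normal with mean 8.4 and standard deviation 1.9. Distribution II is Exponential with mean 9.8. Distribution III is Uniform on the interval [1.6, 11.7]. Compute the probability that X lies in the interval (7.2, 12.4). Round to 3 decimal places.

0.419

Conditional on each component, P(7.2 < X < 12.4): I: 0.718535; II: 0.197499; III: 0.445545.
By total probability, P(7.2 < X < 12.4) = 0.34·0.718535 + 0.48·0.197499 + 0.18·0.445545 = 0.4193.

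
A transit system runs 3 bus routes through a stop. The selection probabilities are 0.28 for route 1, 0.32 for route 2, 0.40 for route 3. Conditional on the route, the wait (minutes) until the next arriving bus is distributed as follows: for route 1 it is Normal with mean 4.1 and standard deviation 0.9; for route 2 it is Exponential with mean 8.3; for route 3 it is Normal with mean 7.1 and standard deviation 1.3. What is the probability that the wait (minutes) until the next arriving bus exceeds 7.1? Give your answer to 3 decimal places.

Conditional on each route, P(X > 7.1): 1: 0.00042906; 2: 0.425104; 3: 0.5.
By total probability, P(X > 7.1) = 0.28·0.00042906 + 0.32·0.425104 + 0.4·0.5 = 0.336153.

0.336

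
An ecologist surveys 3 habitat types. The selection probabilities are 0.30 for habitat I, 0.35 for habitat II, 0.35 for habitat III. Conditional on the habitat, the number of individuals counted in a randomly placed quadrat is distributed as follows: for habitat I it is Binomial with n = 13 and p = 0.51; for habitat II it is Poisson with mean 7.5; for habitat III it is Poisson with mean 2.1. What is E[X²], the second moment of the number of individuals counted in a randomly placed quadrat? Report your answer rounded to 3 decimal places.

For each component E[X²] = Var + (mean)², giving I: 47.2056; II: 63.75; III: 6.51.
Overall E[X²] = 0.3·47.2056 + 0.35·63.75 + 0.35·6.51 = 38.7527.

38.753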